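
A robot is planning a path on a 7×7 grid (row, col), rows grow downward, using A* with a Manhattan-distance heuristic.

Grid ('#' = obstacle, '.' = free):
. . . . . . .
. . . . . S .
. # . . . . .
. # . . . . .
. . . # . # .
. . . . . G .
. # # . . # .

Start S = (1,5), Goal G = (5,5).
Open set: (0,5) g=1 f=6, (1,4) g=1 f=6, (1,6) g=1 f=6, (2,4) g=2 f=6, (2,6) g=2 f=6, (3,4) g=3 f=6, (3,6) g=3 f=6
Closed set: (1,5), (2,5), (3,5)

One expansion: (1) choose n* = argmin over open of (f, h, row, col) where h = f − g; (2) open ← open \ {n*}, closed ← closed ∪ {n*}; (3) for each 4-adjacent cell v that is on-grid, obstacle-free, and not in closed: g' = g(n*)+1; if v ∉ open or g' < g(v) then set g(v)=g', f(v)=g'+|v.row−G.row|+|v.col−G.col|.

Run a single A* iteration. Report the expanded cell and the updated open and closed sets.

step 1: expand (3,4) (f=6, h=3) → closed; open now [(0,5) g=1 f=6, (1,4) g=1 f=6, (1,6) g=1 f=6, (2,4) g=2 f=6, (2,6) g=2 f=6, (3,3) g=4 f=8, (3,6) g=3 f=6, (4,4) g=4 f=6]

expanded=(3,4); open=[(0,5) g=1 f=6, (1,4) g=1 f=6, (1,6) g=1 f=6, (2,4) g=2 f=6, (2,6) g=2 f=6, (3,3) g=4 f=8, (3,6) g=3 f=6, (4,4) g=4 f=6]; closed=[(1,5), (2,5), (3,4), (3,5)]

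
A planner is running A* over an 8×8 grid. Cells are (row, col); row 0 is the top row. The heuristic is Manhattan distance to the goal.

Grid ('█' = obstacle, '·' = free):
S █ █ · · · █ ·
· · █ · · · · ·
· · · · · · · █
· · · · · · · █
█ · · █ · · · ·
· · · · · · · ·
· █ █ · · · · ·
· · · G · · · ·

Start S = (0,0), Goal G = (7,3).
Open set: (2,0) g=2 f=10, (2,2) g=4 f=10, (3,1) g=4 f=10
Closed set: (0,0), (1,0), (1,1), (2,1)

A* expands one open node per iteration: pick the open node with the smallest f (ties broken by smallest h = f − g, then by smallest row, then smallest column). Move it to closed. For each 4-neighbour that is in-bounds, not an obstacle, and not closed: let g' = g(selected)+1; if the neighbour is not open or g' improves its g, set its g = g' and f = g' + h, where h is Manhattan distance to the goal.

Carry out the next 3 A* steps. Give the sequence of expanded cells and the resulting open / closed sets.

order=[(2,2) → (2,3) → (3,3)]; open=[(1,3) g=6 f=12, (2,0) g=2 f=10, (2,4) g=6 f=12, (3,1) g=4 f=10, (3,2) g=5 f=10, (3,4) g=7 f=12]; closed=[(0,0), (1,0), (1,1), (2,1), (2,2), (2,3), (3,3)]

step 1: expand (2,2) (f=10, h=6) → closed; open now [(2,0) g=2 f=10, (2,3) g=5 f=10, (3,1) g=4 f=10, (3,2) g=5 f=10]
step 2: expand (2,3) (f=10, h=5) → closed; open now [(1,3) g=6 f=12, (2,0) g=2 f=10, (2,4) g=6 f=12, (3,1) g=4 f=10, (3,2) g=5 f=10, (3,3) g=6 f=10]
step 3: expand (3,3) (f=10, h=4) → closed; open now [(1,3) g=6 f=12, (2,0) g=2 f=10, (2,4) g=6 f=12, (3,1) g=4 f=10, (3,2) g=5 f=10, (3,4) g=7 f=12]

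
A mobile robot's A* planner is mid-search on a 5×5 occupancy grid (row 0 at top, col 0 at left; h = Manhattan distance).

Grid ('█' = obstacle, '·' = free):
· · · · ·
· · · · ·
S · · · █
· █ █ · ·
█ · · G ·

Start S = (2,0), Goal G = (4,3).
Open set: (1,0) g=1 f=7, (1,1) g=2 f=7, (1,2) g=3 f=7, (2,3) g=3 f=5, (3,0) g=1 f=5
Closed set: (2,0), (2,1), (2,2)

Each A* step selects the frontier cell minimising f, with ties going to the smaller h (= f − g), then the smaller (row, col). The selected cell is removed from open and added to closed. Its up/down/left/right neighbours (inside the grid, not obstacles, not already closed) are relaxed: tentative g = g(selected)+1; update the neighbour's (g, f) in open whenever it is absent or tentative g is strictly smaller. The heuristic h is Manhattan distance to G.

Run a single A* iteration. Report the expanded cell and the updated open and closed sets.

step 1: expand (2,3) (f=5, h=2) → closed; open now [(1,0) g=1 f=7, (1,1) g=2 f=7, (1,2) g=3 f=7, (1,3) g=4 f=7, (3,0) g=1 f=5, (3,3) g=4 f=5]

expanded=(2,3); open=[(1,0) g=1 f=7, (1,1) g=2 f=7, (1,2) g=3 f=7, (1,3) g=4 f=7, (3,0) g=1 f=5, (3,3) g=4 f=5]; closed=[(2,0), (2,1), (2,2), (2,3)]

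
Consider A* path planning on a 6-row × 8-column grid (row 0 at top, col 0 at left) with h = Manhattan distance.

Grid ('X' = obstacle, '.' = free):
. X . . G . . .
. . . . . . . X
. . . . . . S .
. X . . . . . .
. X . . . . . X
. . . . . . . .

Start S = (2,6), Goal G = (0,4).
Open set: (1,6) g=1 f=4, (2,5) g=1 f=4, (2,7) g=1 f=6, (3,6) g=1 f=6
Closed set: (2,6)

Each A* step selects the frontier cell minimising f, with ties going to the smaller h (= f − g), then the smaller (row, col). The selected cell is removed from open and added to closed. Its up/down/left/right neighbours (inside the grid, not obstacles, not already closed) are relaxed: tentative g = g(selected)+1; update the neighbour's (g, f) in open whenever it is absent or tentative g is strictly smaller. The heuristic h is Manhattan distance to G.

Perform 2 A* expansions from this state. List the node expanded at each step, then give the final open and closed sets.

order=[(1,6) → (0,6)]; open=[(0,5) g=3 f=4, (0,7) g=3 f=6, (1,5) g=2 f=4, (2,5) g=1 f=4, (2,7) g=1 f=6, (3,6) g=1 f=6]; closed=[(0,6), (1,6), (2,6)]

step 1: expand (1,6) (f=4, h=3) → closed; open now [(0,6) g=2 f=4, (1,5) g=2 f=4, (2,5) g=1 f=4, (2,7) g=1 f=6, (3,6) g=1 f=6]
step 2: expand (0,6) (f=4, h=2) → closed; open now [(0,5) g=3 f=4, (0,7) g=3 f=6, (1,5) g=2 f=4, (2,5) g=1 f=4, (2,7) g=1 f=6, (3,6) g=1 f=6]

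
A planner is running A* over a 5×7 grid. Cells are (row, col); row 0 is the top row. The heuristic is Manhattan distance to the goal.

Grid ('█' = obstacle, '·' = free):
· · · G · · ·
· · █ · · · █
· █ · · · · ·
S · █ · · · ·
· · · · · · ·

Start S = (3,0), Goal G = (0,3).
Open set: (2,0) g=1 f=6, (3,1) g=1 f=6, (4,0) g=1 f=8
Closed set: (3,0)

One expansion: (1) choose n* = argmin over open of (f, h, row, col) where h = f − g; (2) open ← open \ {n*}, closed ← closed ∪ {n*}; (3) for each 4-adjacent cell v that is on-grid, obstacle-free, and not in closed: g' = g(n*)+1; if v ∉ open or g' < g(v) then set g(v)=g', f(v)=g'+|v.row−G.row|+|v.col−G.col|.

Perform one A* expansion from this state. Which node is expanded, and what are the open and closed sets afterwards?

expanded=(2,0); open=[(1,0) g=2 f=6, (3,1) g=1 f=6, (4,0) g=1 f=8]; closed=[(2,0), (3,0)]

step 1: expand (2,0) (f=6, h=5) → closed; open now [(1,0) g=2 f=6, (3,1) g=1 f=6, (4,0) g=1 f=8]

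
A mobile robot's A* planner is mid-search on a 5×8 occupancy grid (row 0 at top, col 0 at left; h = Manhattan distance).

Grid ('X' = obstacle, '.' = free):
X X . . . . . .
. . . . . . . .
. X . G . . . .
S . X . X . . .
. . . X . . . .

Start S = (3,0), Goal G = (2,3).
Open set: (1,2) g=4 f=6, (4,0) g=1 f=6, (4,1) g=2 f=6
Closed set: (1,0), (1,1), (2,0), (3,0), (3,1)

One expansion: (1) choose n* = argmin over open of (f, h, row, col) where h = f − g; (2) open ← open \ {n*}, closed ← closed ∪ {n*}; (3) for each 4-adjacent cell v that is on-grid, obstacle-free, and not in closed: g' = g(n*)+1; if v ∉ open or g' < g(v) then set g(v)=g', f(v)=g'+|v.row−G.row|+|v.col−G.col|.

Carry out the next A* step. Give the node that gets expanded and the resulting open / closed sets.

expanded=(1,2); open=[(0,2) g=5 f=8, (1,3) g=5 f=6, (2,2) g=5 f=6, (4,0) g=1 f=6, (4,1) g=2 f=6]; closed=[(1,0), (1,1), (1,2), (2,0), (3,0), (3,1)]

step 1: expand (1,2) (f=6, h=2) → closed; open now [(0,2) g=5 f=8, (1,3) g=5 f=6, (2,2) g=5 f=6, (4,0) g=1 f=6, (4,1) g=2 f=6]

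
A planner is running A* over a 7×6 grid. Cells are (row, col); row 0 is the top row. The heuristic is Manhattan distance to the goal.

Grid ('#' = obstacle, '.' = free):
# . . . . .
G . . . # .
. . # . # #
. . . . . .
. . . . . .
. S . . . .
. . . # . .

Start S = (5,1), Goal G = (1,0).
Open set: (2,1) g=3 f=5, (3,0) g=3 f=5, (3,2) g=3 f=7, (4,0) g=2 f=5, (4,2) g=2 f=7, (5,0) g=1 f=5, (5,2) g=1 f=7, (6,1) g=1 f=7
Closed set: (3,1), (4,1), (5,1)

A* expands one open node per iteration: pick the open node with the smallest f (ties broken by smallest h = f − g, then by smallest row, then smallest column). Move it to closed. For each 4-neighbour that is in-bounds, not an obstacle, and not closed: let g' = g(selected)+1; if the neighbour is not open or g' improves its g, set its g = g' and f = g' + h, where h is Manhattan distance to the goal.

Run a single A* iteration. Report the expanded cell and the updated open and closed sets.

expanded=(2,1); open=[(1,1) g=4 f=5, (2,0) g=4 f=5, (3,0) g=3 f=5, (3,2) g=3 f=7, (4,0) g=2 f=5, (4,2) g=2 f=7, (5,0) g=1 f=5, (5,2) g=1 f=7, (6,1) g=1 f=7]; closed=[(2,1), (3,1), (4,1), (5,1)]

step 1: expand (2,1) (f=5, h=2) → closed; open now [(1,1) g=4 f=5, (2,0) g=4 f=5, (3,0) g=3 f=5, (3,2) g=3 f=7, (4,0) g=2 f=5, (4,2) g=2 f=7, (5,0) g=1 f=5, (5,2) g=1 f=7, (6,1) g=1 f=7]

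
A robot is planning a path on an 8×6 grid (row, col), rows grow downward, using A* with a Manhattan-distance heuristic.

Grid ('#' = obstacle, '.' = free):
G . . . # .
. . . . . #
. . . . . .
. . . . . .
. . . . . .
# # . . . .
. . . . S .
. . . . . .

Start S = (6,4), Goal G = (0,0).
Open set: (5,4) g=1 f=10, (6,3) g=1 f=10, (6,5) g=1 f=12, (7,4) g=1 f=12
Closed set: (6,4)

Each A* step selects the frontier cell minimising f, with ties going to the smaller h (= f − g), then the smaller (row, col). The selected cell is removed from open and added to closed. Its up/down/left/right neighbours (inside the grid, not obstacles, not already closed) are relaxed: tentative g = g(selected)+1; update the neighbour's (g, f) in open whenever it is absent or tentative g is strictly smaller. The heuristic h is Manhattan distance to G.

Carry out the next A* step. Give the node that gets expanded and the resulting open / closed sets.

expanded=(5,4); open=[(4,4) g=2 f=10, (5,3) g=2 f=10, (5,5) g=2 f=12, (6,3) g=1 f=10, (6,5) g=1 f=12, (7,4) g=1 f=12]; closed=[(5,4), (6,4)]

step 1: expand (5,4) (f=10, h=9) → closed; open now [(4,4) g=2 f=10, (5,3) g=2 f=10, (5,5) g=2 f=12, (6,3) g=1 f=10, (6,5) g=1 f=12, (7,4) g=1 f=12]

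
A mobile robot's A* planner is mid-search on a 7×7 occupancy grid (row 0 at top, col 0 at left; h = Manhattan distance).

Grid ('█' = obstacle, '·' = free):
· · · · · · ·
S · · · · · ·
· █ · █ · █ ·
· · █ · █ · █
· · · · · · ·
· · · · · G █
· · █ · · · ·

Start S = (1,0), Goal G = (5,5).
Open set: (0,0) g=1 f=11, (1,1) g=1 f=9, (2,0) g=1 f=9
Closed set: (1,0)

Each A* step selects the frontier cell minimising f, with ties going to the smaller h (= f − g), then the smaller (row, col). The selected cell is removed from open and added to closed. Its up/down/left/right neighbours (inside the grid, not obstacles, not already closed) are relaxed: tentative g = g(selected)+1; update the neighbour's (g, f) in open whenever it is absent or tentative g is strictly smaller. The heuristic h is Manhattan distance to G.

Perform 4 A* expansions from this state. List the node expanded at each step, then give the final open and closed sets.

order=[(1,1) → (1,2) → (1,3) → (1,4)]; open=[(0,0) g=1 f=11, (0,1) g=2 f=11, (0,2) g=3 f=11, (0,3) g=4 f=11, (0,4) g=5 f=11, (1,5) g=5 f=9, (2,0) g=1 f=9, (2,2) g=3 f=9, (2,4) g=5 f=9]; closed=[(1,0), (1,1), (1,2), (1,3), (1,4)]

step 1: expand (1,1) (f=9, h=8) → closed; open now [(0,0) g=1 f=11, (0,1) g=2 f=11, (1,2) g=2 f=9, (2,0) g=1 f=9]
step 2: expand (1,2) (f=9, h=7) → closed; open now [(0,0) g=1 f=11, (0,1) g=2 f=11, (0,2) g=3 f=11, (1,3) g=3 f=9, (2,0) g=1 f=9, (2,2) g=3 f=9]
step 3: expand (1,3) (f=9, h=6) → closed; open now [(0,0) g=1 f=11, (0,1) g=2 f=11, (0,2) g=3 f=11, (0,3) g=4 f=11, (1,4) g=4 f=9, (2,0) g=1 f=9, (2,2) g=3 f=9]
step 4: expand (1,4) (f=9, h=5) → closed; open now [(0,0) g=1 f=11, (0,1) g=2 f=11, (0,2) g=3 f=11, (0,3) g=4 f=11, (0,4) g=5 f=11, (1,5) g=5 f=9, (2,0) g=1 f=9, (2,2) g=3 f=9, (2,4) g=5 f=9]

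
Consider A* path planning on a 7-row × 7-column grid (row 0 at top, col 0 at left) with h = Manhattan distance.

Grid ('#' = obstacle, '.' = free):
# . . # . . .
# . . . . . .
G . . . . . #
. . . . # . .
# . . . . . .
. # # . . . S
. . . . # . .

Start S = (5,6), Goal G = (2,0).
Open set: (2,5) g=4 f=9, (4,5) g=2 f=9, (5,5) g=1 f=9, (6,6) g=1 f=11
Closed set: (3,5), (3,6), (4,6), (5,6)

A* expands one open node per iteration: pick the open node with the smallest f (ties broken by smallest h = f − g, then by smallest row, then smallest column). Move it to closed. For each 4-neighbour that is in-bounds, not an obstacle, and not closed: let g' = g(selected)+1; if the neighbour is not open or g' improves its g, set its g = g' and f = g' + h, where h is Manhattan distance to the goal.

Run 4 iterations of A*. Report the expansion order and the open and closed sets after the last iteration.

step 1: expand (2,5) (f=9, h=5) → closed; open now [(1,5) g=5 f=11, (2,4) g=5 f=9, (4,5) g=2 f=9, (5,5) g=1 f=9, (6,6) g=1 f=11]
step 2: expand (2,4) (f=9, h=4) → closed; open now [(1,4) g=6 f=11, (1,5) g=5 f=11, (2,3) g=6 f=9, (4,5) g=2 f=9, (5,5) g=1 f=9, (6,6) g=1 f=11]
step 3: expand (2,3) (f=9, h=3) → closed; open now [(1,3) g=7 f=11, (1,4) g=6 f=11, (1,5) g=5 f=11, (2,2) g=7 f=9, (3,3) g=7 f=11, (4,5) g=2 f=9, (5,5) g=1 f=9, (6,6) g=1 f=11]
step 4: expand (2,2) (f=9, h=2) → closed; open now [(1,2) g=8 f=11, (1,3) g=7 f=11, (1,4) g=6 f=11, (1,5) g=5 f=11, (2,1) g=8 f=9, (3,2) g=8 f=11, (3,3) g=7 f=11, (4,5) g=2 f=9, (5,5) g=1 f=9, (6,6) g=1 f=11]

order=[(2,5) → (2,4) → (2,3) → (2,2)]; open=[(1,2) g=8 f=11, (1,3) g=7 f=11, (1,4) g=6 f=11, (1,5) g=5 f=11, (2,1) g=8 f=9, (3,2) g=8 f=11, (3,3) g=7 f=11, (4,5) g=2 f=9, (5,5) g=1 f=9, (6,6) g=1 f=11]; closed=[(2,2), (2,3), (2,4), (2,5), (3,5), (3,6), (4,6), (5,6)]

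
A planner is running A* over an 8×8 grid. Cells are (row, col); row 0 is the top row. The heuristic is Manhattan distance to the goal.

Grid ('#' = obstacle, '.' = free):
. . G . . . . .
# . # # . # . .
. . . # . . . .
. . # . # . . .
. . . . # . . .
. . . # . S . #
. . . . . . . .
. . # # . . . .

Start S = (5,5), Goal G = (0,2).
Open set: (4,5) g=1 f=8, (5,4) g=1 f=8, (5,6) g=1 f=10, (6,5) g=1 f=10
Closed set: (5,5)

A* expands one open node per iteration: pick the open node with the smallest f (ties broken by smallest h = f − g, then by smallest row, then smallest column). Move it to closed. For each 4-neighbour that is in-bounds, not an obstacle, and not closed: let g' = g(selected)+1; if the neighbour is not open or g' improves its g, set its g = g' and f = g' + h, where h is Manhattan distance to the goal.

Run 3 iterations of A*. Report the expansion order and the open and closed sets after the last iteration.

step 1: expand (4,5) (f=8, h=7) → closed; open now [(3,5) g=2 f=8, (4,6) g=2 f=10, (5,4) g=1 f=8, (5,6) g=1 f=10, (6,5) g=1 f=10]
step 2: expand (3,5) (f=8, h=6) → closed; open now [(2,5) g=3 f=8, (3,6) g=3 f=10, (4,6) g=2 f=10, (5,4) g=1 f=8, (5,6) g=1 f=10, (6,5) g=1 f=10]
step 3: expand (2,5) (f=8, h=5) → closed; open now [(2,4) g=4 f=8, (2,6) g=4 f=10, (3,6) g=3 f=10, (4,6) g=2 f=10, (5,4) g=1 f=8, (5,6) g=1 f=10, (6,5) g=1 f=10]

order=[(4,5) → (3,5) → (2,5)]; open=[(2,4) g=4 f=8, (2,6) g=4 f=10, (3,6) g=3 f=10, (4,6) g=2 f=10, (5,4) g=1 f=8, (5,6) g=1 f=10, (6,5) g=1 f=10]; closed=[(2,5), (3,5), (4,5), (5,5)]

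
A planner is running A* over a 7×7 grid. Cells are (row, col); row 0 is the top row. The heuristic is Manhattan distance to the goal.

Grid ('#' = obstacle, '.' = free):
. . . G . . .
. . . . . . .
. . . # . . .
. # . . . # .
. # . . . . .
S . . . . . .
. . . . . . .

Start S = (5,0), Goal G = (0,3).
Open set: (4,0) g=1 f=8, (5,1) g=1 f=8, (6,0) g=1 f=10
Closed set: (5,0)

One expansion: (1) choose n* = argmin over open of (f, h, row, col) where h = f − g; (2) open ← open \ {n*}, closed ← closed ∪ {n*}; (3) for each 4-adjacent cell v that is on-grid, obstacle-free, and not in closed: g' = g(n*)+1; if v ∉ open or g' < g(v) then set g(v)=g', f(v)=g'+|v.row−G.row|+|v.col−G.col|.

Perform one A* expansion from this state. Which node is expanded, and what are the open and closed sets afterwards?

expanded=(4,0); open=[(3,0) g=2 f=8, (5,1) g=1 f=8, (6,0) g=1 f=10]; closed=[(4,0), (5,0)]

step 1: expand (4,0) (f=8, h=7) → closed; open now [(3,0) g=2 f=8, (5,1) g=1 f=8, (6,0) g=1 f=10]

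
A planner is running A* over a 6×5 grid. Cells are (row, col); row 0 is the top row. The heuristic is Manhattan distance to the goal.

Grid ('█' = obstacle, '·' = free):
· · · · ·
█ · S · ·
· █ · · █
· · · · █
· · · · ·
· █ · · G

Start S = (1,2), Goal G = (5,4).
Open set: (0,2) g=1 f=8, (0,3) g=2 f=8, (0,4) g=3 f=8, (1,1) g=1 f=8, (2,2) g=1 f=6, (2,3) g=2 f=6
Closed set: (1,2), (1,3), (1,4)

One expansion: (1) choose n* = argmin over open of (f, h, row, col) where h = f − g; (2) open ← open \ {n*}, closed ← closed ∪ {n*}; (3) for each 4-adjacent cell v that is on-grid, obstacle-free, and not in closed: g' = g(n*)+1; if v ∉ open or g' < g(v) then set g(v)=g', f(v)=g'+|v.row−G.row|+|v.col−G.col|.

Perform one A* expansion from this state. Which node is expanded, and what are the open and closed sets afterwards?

step 1: expand (2,3) (f=6, h=4) → closed; open now [(0,2) g=1 f=8, (0,3) g=2 f=8, (0,4) g=3 f=8, (1,1) g=1 f=8, (2,2) g=1 f=6, (3,3) g=3 f=6]

expanded=(2,3); open=[(0,2) g=1 f=8, (0,3) g=2 f=8, (0,4) g=3 f=8, (1,1) g=1 f=8, (2,2) g=1 f=6, (3,3) g=3 f=6]; closed=[(1,2), (1,3), (1,4), (2,3)]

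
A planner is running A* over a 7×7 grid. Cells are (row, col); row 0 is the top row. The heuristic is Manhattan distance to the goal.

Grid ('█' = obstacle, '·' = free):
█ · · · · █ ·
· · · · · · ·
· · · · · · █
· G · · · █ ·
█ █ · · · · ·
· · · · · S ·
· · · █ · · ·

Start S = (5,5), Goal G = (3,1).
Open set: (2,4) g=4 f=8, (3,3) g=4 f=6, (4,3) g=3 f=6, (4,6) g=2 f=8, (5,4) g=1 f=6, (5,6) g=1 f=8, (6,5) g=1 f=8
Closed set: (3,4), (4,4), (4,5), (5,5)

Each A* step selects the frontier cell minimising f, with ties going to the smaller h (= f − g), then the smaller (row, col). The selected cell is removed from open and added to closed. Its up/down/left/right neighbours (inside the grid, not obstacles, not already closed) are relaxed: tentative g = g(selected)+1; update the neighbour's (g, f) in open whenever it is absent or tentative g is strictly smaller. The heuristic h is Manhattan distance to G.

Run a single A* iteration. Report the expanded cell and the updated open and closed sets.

expanded=(3,3); open=[(2,3) g=5 f=8, (2,4) g=4 f=8, (3,2) g=5 f=6, (4,3) g=3 f=6, (4,6) g=2 f=8, (5,4) g=1 f=6, (5,6) g=1 f=8, (6,5) g=1 f=8]; closed=[(3,3), (3,4), (4,4), (4,5), (5,5)]

step 1: expand (3,3) (f=6, h=2) → closed; open now [(2,3) g=5 f=8, (2,4) g=4 f=8, (3,2) g=5 f=6, (4,3) g=3 f=6, (4,6) g=2 f=8, (5,4) g=1 f=6, (5,6) g=1 f=8, (6,5) g=1 f=8]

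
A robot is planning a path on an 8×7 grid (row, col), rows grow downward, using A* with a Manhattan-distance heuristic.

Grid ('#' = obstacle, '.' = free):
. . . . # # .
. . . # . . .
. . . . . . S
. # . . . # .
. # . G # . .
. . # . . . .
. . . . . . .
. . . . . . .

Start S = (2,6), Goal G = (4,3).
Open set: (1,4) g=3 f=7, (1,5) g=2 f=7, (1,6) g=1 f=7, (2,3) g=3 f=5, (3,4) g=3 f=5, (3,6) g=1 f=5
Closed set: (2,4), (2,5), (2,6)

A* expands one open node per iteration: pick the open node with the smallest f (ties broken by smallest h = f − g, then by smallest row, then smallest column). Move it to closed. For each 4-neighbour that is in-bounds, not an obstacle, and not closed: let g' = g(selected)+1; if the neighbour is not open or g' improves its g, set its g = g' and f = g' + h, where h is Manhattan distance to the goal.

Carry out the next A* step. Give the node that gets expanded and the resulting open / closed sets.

step 1: expand (2,3) (f=5, h=2) → closed; open now [(1,4) g=3 f=7, (1,5) g=2 f=7, (1,6) g=1 f=7, (2,2) g=4 f=7, (3,3) g=4 f=5, (3,4) g=3 f=5, (3,6) g=1 f=5]

expanded=(2,3); open=[(1,4) g=3 f=7, (1,5) g=2 f=7, (1,6) g=1 f=7, (2,2) g=4 f=7, (3,3) g=4 f=5, (3,4) g=3 f=5, (3,6) g=1 f=5]; closed=[(2,3), (2,4), (2,5), (2,6)]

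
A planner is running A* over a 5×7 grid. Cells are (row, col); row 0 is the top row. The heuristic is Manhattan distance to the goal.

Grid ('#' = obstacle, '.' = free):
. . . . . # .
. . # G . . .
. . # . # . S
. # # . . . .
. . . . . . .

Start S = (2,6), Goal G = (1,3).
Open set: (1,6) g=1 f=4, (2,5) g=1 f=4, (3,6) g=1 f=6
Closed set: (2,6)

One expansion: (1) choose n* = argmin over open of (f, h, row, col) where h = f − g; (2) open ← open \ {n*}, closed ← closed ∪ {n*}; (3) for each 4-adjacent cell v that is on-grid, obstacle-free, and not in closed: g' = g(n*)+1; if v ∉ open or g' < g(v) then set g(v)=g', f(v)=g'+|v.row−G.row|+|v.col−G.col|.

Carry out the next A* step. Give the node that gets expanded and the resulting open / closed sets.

step 1: expand (1,6) (f=4, h=3) → closed; open now [(0,6) g=2 f=6, (1,5) g=2 f=4, (2,5) g=1 f=4, (3,6) g=1 f=6]

expanded=(1,6); open=[(0,6) g=2 f=6, (1,5) g=2 f=4, (2,5) g=1 f=4, (3,6) g=1 f=6]; closed=[(1,6), (2,6)]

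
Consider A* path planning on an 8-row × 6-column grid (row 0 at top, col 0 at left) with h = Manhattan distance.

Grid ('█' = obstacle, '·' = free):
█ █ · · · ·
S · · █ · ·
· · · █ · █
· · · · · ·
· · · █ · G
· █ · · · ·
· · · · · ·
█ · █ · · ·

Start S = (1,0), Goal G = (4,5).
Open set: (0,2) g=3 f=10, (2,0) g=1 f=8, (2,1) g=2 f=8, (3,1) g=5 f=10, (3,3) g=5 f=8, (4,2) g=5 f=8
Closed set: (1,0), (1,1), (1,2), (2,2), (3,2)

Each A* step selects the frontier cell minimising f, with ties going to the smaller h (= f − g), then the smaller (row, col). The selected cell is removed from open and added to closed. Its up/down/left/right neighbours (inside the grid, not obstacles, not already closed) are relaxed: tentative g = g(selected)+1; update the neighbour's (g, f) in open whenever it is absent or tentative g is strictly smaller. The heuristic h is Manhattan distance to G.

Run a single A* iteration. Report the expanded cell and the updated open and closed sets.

expanded=(3,3); open=[(0,2) g=3 f=10, (2,0) g=1 f=8, (2,1) g=2 f=8, (3,1) g=5 f=10, (3,4) g=6 f=8, (4,2) g=5 f=8]; closed=[(1,0), (1,1), (1,2), (2,2), (3,2), (3,3)]

step 1: expand (3,3) (f=8, h=3) → closed; open now [(0,2) g=3 f=10, (2,0) g=1 f=8, (2,1) g=2 f=8, (3,1) g=5 f=10, (3,4) g=6 f=8, (4,2) g=5 f=8]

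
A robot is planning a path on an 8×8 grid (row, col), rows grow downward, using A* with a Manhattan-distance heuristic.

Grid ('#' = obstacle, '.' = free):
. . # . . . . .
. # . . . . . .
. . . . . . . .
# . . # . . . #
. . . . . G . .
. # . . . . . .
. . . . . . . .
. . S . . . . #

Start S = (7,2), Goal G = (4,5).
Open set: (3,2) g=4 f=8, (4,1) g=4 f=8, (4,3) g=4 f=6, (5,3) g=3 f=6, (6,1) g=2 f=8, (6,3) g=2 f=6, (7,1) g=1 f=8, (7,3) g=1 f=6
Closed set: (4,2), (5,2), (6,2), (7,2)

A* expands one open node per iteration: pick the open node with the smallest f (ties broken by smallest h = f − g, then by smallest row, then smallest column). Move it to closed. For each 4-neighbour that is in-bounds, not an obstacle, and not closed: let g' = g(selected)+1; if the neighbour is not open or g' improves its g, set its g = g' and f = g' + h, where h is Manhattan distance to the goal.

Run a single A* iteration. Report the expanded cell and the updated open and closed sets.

expanded=(4,3); open=[(3,2) g=4 f=8, (4,1) g=4 f=8, (4,4) g=5 f=6, (5,3) g=3 f=6, (6,1) g=2 f=8, (6,3) g=2 f=6, (7,1) g=1 f=8, (7,3) g=1 f=6]; closed=[(4,2), (4,3), (5,2), (6,2), (7,2)]

step 1: expand (4,3) (f=6, h=2) → closed; open now [(3,2) g=4 f=8, (4,1) g=4 f=8, (4,4) g=5 f=6, (5,3) g=3 f=6, (6,1) g=2 f=8, (6,3) g=2 f=6, (7,1) g=1 f=8, (7,3) g=1 f=6]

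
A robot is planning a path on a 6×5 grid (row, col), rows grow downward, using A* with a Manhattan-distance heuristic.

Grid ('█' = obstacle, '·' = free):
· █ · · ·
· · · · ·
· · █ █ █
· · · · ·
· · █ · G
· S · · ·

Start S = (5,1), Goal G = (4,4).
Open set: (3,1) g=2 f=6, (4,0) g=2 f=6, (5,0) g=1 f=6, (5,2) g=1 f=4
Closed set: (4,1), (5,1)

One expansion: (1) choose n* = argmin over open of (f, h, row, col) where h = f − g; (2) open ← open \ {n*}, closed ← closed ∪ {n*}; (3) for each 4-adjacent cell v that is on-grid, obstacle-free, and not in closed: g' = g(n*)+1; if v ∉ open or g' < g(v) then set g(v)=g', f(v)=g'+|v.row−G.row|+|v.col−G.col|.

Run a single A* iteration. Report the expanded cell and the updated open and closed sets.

expanded=(5,2); open=[(3,1) g=2 f=6, (4,0) g=2 f=6, (5,0) g=1 f=6, (5,3) g=2 f=4]; closed=[(4,1), (5,1), (5,2)]

step 1: expand (5,2) (f=4, h=3) → closed; open now [(3,1) g=2 f=6, (4,0) g=2 f=6, (5,0) g=1 f=6, (5,3) g=2 f=4]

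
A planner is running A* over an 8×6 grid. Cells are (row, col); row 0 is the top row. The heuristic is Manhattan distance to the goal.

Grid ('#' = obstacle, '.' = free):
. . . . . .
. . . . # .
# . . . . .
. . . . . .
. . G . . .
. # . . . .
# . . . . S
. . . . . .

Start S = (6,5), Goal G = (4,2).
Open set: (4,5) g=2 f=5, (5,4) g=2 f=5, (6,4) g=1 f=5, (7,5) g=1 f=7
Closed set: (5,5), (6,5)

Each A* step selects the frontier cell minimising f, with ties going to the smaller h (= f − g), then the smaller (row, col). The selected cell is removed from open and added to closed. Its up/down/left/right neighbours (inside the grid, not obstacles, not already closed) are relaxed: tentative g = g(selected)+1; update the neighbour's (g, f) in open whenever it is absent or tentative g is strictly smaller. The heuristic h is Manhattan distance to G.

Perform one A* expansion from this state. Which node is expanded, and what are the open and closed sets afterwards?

expanded=(4,5); open=[(3,5) g=3 f=7, (4,4) g=3 f=5, (5,4) g=2 f=5, (6,4) g=1 f=5, (7,5) g=1 f=7]; closed=[(4,5), (5,5), (6,5)]

step 1: expand (4,5) (f=5, h=3) → closed; open now [(3,5) g=3 f=7, (4,4) g=3 f=5, (5,4) g=2 f=5, (6,4) g=1 f=5, (7,5) g=1 f=7]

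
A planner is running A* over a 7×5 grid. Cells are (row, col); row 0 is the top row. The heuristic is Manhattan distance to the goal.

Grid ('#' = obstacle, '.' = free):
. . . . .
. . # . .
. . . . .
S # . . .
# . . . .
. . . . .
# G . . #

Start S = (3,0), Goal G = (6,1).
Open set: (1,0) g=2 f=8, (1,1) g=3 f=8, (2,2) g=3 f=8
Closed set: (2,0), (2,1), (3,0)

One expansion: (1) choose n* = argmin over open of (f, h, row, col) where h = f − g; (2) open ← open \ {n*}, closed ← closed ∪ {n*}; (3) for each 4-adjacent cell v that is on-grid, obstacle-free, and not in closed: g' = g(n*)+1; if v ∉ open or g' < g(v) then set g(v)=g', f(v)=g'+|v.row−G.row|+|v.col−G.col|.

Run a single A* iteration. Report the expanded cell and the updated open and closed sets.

expanded=(1,1); open=[(0,1) g=4 f=10, (1,0) g=2 f=8, (2,2) g=3 f=8]; closed=[(1,1), (2,0), (2,1), (3,0)]

step 1: expand (1,1) (f=8, h=5) → closed; open now [(0,1) g=4 f=10, (1,0) g=2 f=8, (2,2) g=3 f=8]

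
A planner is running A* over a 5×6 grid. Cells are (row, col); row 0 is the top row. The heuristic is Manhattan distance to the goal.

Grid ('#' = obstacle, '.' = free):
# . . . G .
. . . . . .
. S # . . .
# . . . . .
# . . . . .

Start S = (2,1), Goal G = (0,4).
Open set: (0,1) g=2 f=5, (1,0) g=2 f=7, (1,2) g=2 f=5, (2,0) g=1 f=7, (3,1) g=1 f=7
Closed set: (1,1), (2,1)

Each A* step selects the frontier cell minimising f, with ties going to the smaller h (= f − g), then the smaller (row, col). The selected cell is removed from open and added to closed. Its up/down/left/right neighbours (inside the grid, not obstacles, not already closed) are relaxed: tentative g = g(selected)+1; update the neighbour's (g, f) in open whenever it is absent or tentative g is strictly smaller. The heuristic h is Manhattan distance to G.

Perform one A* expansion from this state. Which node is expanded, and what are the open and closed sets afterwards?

step 1: expand (0,1) (f=5, h=3) → closed; open now [(0,2) g=3 f=5, (1,0) g=2 f=7, (1,2) g=2 f=5, (2,0) g=1 f=7, (3,1) g=1 f=7]

expanded=(0,1); open=[(0,2) g=3 f=5, (1,0) g=2 f=7, (1,2) g=2 f=5, (2,0) g=1 f=7, (3,1) g=1 f=7]; closed=[(0,1), (1,1), (2,1)]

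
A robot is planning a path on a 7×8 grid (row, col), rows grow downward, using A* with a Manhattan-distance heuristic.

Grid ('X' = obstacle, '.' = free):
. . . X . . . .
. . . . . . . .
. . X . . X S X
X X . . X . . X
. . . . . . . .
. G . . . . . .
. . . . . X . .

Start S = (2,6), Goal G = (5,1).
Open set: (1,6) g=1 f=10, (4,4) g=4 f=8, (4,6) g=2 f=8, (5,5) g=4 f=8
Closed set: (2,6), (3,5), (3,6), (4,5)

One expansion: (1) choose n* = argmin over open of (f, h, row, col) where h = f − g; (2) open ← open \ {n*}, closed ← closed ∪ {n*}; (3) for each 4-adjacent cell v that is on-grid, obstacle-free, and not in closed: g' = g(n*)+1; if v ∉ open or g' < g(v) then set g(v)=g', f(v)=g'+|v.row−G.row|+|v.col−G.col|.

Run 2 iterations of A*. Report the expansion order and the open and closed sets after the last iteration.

order=[(4,4) → (4,3)]; open=[(1,6) g=1 f=10, (3,3) g=6 f=10, (4,2) g=6 f=8, (4,6) g=2 f=8, (5,3) g=6 f=8, (5,4) g=5 f=8, (5,5) g=4 f=8]; closed=[(2,6), (3,5), (3,6), (4,3), (4,4), (4,5)]

step 1: expand (4,4) (f=8, h=4) → closed; open now [(1,6) g=1 f=10, (4,3) g=5 f=8, (4,6) g=2 f=8, (5,4) g=5 f=8, (5,5) g=4 f=8]
step 2: expand (4,3) (f=8, h=3) → closed; open now [(1,6) g=1 f=10, (3,3) g=6 f=10, (4,2) g=6 f=8, (4,6) g=2 f=8, (5,3) g=6 f=8, (5,4) g=5 f=8, (5,5) g=4 f=8]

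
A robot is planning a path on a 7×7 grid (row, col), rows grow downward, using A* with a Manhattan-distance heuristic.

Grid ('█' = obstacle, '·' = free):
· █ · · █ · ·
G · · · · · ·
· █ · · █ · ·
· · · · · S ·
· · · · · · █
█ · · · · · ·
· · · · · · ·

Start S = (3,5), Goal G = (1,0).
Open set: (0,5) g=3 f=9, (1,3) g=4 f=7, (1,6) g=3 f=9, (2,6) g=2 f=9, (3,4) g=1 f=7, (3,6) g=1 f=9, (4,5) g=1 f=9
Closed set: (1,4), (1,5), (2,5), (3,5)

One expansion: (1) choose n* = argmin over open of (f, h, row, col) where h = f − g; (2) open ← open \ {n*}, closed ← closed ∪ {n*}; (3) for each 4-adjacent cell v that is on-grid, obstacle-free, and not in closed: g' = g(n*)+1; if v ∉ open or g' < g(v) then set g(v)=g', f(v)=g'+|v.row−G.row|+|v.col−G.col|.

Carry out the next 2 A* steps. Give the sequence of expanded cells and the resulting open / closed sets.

step 1: expand (1,3) (f=7, h=3) → closed; open now [(0,3) g=5 f=9, (0,5) g=3 f=9, (1,2) g=5 f=7, (1,6) g=3 f=9, (2,3) g=5 f=9, (2,6) g=2 f=9, (3,4) g=1 f=7, (3,6) g=1 f=9, (4,5) g=1 f=9]
step 2: expand (1,2) (f=7, h=2) → closed; open now [(0,2) g=6 f=9, (0,3) g=5 f=9, (0,5) g=3 f=9, (1,1) g=6 f=7, (1,6) g=3 f=9, (2,2) g=6 f=9, (2,3) g=5 f=9, (2,6) g=2 f=9, (3,4) g=1 f=7, (3,6) g=1 f=9, (4,5) g=1 f=9]

order=[(1,3) → (1,2)]; open=[(0,2) g=6 f=9, (0,3) g=5 f=9, (0,5) g=3 f=9, (1,1) g=6 f=7, (1,6) g=3 f=9, (2,2) g=6 f=9, (2,3) g=5 f=9, (2,6) g=2 f=9, (3,4) g=1 f=7, (3,6) g=1 f=9, (4,5) g=1 f=9]; closed=[(1,2), (1,3), (1,4), (1,5), (2,5), (3,5)]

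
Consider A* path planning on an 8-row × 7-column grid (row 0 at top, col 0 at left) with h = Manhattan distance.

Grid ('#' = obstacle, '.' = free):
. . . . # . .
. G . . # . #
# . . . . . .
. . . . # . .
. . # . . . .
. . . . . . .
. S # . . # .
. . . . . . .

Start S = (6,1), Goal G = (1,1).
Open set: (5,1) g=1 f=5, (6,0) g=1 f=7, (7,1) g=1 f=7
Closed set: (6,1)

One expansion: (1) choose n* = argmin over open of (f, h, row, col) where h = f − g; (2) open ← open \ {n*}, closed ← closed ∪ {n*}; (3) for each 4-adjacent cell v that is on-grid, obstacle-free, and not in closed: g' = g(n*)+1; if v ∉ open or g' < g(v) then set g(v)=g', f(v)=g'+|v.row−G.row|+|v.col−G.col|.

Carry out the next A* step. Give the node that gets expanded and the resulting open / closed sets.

expanded=(5,1); open=[(4,1) g=2 f=5, (5,0) g=2 f=7, (5,2) g=2 f=7, (6,0) g=1 f=7, (7,1) g=1 f=7]; closed=[(5,1), (6,1)]

step 1: expand (5,1) (f=5, h=4) → closed; open now [(4,1) g=2 f=5, (5,0) g=2 f=7, (5,2) g=2 f=7, (6,0) g=1 f=7, (7,1) g=1 f=7]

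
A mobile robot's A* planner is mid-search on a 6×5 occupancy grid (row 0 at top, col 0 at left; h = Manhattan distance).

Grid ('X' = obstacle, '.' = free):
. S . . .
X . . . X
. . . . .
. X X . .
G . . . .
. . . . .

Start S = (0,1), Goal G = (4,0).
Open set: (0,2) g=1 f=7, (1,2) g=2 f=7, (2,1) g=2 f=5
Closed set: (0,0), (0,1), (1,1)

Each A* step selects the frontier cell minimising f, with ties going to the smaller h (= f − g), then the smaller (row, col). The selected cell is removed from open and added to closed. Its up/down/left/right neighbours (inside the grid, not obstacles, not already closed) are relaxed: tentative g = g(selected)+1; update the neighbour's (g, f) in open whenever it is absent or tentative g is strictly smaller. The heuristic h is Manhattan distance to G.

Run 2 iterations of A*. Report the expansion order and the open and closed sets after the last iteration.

order=[(2,1) → (2,0)]; open=[(0,2) g=1 f=7, (1,2) g=2 f=7, (2,2) g=3 f=7, (3,0) g=4 f=5]; closed=[(0,0), (0,1), (1,1), (2,0), (2,1)]

step 1: expand (2,1) (f=5, h=3) → closed; open now [(0,2) g=1 f=7, (1,2) g=2 f=7, (2,0) g=3 f=5, (2,2) g=3 f=7]
step 2: expand (2,0) (f=5, h=2) → closed; open now [(0,2) g=1 f=7, (1,2) g=2 f=7, (2,2) g=3 f=7, (3,0) g=4 f=5]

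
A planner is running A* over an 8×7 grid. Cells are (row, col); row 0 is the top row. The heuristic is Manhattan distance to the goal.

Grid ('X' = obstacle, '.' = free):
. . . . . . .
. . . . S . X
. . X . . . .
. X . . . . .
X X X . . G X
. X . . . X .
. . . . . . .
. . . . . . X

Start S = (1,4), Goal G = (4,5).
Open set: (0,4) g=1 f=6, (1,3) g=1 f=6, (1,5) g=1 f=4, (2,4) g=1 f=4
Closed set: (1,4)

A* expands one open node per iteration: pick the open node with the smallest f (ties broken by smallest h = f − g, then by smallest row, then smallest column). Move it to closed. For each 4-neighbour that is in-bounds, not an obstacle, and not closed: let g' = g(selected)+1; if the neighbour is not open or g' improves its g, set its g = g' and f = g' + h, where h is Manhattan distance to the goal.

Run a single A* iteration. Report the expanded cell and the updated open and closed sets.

expanded=(1,5); open=[(0,4) g=1 f=6, (0,5) g=2 f=6, (1,3) g=1 f=6, (2,4) g=1 f=4, (2,5) g=2 f=4]; closed=[(1,4), (1,5)]

step 1: expand (1,5) (f=4, h=3) → closed; open now [(0,4) g=1 f=6, (0,5) g=2 f=6, (1,3) g=1 f=6, (2,4) g=1 f=4, (2,5) g=2 f=4]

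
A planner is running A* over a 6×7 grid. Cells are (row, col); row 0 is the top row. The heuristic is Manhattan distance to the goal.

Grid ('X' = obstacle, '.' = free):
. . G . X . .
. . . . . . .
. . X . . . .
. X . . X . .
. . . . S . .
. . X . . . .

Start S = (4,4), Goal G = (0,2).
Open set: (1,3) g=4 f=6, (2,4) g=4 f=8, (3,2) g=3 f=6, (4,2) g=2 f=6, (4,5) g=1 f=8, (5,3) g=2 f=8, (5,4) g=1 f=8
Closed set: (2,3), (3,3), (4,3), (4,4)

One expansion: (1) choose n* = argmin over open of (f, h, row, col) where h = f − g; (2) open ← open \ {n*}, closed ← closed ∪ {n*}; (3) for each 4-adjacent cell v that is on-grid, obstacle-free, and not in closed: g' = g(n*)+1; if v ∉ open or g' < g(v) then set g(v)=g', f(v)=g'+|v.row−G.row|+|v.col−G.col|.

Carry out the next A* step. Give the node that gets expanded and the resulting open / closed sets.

expanded=(1,3); open=[(0,3) g=5 f=6, (1,2) g=5 f=6, (1,4) g=5 f=8, (2,4) g=4 f=8, (3,2) g=3 f=6, (4,2) g=2 f=6, (4,5) g=1 f=8, (5,3) g=2 f=8, (5,4) g=1 f=8]; closed=[(1,3), (2,3), (3,3), (4,3), (4,4)]

step 1: expand (1,3) (f=6, h=2) → closed; open now [(0,3) g=5 f=6, (1,2) g=5 f=6, (1,4) g=5 f=8, (2,4) g=4 f=8, (3,2) g=3 f=6, (4,2) g=2 f=6, (4,5) g=1 f=8, (5,3) g=2 f=8, (5,4) g=1 f=8]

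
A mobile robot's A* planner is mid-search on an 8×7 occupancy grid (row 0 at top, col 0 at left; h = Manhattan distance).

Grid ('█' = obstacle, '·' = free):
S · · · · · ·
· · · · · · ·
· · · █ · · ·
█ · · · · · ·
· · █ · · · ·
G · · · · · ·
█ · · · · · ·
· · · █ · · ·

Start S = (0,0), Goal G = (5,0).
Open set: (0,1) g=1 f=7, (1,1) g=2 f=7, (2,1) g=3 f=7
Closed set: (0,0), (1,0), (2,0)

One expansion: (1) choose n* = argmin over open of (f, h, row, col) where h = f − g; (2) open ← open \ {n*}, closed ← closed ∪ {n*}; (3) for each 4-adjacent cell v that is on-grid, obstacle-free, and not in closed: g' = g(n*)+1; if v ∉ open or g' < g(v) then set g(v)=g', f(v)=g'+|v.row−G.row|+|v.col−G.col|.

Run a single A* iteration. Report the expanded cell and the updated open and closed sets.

expanded=(2,1); open=[(0,1) g=1 f=7, (1,1) g=2 f=7, (2,2) g=4 f=9, (3,1) g=4 f=7]; closed=[(0,0), (1,0), (2,0), (2,1)]

step 1: expand (2,1) (f=7, h=4) → closed; open now [(0,1) g=1 f=7, (1,1) g=2 f=7, (2,2) g=4 f=9, (3,1) g=4 f=7]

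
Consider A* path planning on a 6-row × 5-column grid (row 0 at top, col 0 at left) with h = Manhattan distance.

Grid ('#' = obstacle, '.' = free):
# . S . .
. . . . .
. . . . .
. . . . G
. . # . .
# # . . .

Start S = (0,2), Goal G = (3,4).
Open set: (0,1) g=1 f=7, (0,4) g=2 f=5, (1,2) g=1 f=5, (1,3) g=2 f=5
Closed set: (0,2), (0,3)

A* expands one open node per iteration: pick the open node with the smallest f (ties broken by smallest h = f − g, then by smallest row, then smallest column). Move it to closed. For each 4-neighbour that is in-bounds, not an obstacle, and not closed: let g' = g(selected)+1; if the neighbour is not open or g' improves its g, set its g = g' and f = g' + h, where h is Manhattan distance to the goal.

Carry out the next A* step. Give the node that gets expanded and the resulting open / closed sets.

step 1: expand (0,4) (f=5, h=3) → closed; open now [(0,1) g=1 f=7, (1,2) g=1 f=5, (1,3) g=2 f=5, (1,4) g=3 f=5]

expanded=(0,4); open=[(0,1) g=1 f=7, (1,2) g=1 f=5, (1,3) g=2 f=5, (1,4) g=3 f=5]; closed=[(0,2), (0,3), (0,4)]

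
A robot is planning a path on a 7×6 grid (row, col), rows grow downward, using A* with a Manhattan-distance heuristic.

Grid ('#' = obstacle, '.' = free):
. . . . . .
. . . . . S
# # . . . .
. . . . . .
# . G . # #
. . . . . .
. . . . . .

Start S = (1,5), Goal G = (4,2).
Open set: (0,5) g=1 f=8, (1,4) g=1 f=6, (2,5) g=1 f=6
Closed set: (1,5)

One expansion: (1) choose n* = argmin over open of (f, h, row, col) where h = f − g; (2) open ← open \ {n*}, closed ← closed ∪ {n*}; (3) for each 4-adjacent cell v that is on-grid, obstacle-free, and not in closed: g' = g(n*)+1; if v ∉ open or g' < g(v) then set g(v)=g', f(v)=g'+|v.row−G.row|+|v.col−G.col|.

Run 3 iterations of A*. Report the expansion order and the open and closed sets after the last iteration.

step 1: expand (1,4) (f=6, h=5) → closed; open now [(0,4) g=2 f=8, (0,5) g=1 f=8, (1,3) g=2 f=6, (2,4) g=2 f=6, (2,5) g=1 f=6]
step 2: expand (1,3) (f=6, h=4) → closed; open now [(0,3) g=3 f=8, (0,4) g=2 f=8, (0,5) g=1 f=8, (1,2) g=3 f=6, (2,3) g=3 f=6, (2,4) g=2 f=6, (2,5) g=1 f=6]
step 3: expand (1,2) (f=6, h=3) → closed; open now [(0,2) g=4 f=8, (0,3) g=3 f=8, (0,4) g=2 f=8, (0,5) g=1 f=8, (1,1) g=4 f=8, (2,2) g=4 f=6, (2,3) g=3 f=6, (2,4) g=2 f=6, (2,5) g=1 f=6]

order=[(1,4) → (1,3) → (1,2)]; open=[(0,2) g=4 f=8, (0,3) g=3 f=8, (0,4) g=2 f=8, (0,5) g=1 f=8, (1,1) g=4 f=8, (2,2) g=4 f=6, (2,3) g=3 f=6, (2,4) g=2 f=6, (2,5) g=1 f=6]; closed=[(1,2), (1,3), (1,4), (1,5)]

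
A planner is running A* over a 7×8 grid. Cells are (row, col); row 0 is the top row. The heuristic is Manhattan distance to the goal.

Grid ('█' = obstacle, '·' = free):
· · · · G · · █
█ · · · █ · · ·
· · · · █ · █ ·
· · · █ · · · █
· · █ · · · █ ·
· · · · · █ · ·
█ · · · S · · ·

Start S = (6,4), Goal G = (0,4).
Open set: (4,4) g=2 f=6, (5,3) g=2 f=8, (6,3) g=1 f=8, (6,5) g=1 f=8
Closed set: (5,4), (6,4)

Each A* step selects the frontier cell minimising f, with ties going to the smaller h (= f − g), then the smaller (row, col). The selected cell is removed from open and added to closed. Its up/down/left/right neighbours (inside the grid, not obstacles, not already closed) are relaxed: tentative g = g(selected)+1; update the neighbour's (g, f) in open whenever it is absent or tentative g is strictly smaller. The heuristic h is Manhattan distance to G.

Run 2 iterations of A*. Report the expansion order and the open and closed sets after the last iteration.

order=[(4,4) → (3,4)]; open=[(3,5) g=4 f=8, (4,3) g=3 f=8, (4,5) g=3 f=8, (5,3) g=2 f=8, (6,3) g=1 f=8, (6,5) g=1 f=8]; closed=[(3,4), (4,4), (5,4), (6,4)]

step 1: expand (4,4) (f=6, h=4) → closed; open now [(3,4) g=3 f=6, (4,3) g=3 f=8, (4,5) g=3 f=8, (5,3) g=2 f=8, (6,3) g=1 f=8, (6,5) g=1 f=8]
step 2: expand (3,4) (f=6, h=3) → closed; open now [(3,5) g=4 f=8, (4,3) g=3 f=8, (4,5) g=3 f=8, (5,3) g=2 f=8, (6,3) g=1 f=8, (6,5) g=1 f=8]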